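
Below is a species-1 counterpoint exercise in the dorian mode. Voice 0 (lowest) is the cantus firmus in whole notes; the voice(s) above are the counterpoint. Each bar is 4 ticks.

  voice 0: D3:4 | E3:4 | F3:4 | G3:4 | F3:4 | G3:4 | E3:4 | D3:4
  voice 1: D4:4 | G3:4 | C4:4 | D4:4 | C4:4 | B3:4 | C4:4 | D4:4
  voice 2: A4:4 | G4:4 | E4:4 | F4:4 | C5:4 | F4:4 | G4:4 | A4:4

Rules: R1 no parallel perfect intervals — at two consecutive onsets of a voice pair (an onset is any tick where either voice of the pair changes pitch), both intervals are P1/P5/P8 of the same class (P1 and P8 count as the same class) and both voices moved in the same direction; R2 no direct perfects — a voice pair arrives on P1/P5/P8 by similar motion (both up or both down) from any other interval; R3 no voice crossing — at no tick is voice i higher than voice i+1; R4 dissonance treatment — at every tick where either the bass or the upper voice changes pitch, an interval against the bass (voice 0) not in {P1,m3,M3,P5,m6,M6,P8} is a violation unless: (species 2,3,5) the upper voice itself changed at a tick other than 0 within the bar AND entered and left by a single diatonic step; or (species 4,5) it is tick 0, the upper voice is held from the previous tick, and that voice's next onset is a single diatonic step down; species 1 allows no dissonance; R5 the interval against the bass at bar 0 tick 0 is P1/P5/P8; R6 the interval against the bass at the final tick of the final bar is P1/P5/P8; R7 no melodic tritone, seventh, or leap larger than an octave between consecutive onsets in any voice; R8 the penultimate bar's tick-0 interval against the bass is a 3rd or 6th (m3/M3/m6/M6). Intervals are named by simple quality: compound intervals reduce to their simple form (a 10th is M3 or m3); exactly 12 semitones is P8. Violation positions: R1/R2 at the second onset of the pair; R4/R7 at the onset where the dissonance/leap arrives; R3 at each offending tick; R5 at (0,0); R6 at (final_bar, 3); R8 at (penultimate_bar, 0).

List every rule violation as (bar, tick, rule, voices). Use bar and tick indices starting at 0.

bar 0: v0=D3 v1=D4 v2=A4 downbeat P5
bar 1: v0=E3 v1=G3 v2=G4 downbeat m3
bar 2: v0=F3 v1=C4 v2=E4 downbeat M7
bar 3: v0=G3 v1=D4 v2=F4 downbeat m7
bar 4: v0=F3 v1=C4 v2=C5 downbeat P5
bar 5: v0=G3 v1=B3 v2=F4 downbeat m7
bar 6: v0=E3 v1=C4 v2=G4 downbeat m3
bar 7: v0=D3 v1=D4 v2=A4 downbeat P5
  -> R2 @ bar 1 tick 0 v(1, 2): D4/A4 P5 -> G3/G4 P8 similar
  -> R2 @ bar 2 tick 0 v(0, 1): E3/G3 m3 -> F3/C4 P5 similar
  -> R4 @ bar 2 tick 0 v(0, 2): F3/E4 M7 untreated
  -> R1 @ bar 3 tick 0 v(0, 1): F3/C4 P5 -> G3/D4 P5 similar
  -> R4 @ bar 3 tick 0 v(0, 2): G3/F4 m7 untreated
  -> R1 @ bar 4 tick 0 v(0, 1): G3/D4 P5 -> F3/C4 P5 similar
  -> R4 @ bar 5 tick 0 v(0, 2): G3/F4 m7 untreated
  -> R2 @ bar 6 tick 0 v(1, 2): B3/F4 TT -> C4/G4 P5 similar
  -> R1 @ bar 7 tick 0 v(1, 2): C4/G4 P5 -> D4/A4 P5 similar

(1, 0, R2, (1, 2))
(2, 0, R2, (0, 1))
(2, 0, R4, (0, 2))
(3, 0, R1, (0, 1))
(3, 0, R4, (0, 2))
(4, 0, R1, (0, 1))
(5, 0, R4, (0, 2))
(6, 0, R2, (1, 2))
(7, 0, R1, (1, 2))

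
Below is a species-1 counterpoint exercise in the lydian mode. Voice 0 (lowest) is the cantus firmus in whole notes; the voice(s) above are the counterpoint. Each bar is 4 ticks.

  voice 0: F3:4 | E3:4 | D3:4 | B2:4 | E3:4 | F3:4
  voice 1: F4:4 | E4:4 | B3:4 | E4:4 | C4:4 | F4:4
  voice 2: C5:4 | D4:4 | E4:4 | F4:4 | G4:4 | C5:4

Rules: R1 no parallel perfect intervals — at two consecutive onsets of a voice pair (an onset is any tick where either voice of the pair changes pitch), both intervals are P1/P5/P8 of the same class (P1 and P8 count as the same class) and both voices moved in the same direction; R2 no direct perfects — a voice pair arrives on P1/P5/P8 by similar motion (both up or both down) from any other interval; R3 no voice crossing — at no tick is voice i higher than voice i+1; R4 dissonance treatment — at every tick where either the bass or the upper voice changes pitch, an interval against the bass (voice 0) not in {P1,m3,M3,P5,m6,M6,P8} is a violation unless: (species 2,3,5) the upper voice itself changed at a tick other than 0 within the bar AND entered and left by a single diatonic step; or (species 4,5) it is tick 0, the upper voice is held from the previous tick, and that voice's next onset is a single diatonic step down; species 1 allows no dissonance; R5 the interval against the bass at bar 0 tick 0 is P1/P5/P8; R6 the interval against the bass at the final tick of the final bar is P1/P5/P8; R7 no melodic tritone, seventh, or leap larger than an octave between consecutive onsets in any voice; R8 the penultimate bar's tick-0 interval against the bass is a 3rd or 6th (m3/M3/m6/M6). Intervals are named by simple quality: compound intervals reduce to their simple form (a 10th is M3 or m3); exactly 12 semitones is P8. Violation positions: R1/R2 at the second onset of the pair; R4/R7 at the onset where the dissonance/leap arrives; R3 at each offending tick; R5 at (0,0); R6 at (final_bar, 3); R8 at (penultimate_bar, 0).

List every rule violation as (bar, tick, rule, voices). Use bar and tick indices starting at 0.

bar 0: v0=F3 v1=F4 v2=C5 downbeat P5
bar 1: v0=E3 v1=E4 v2=D4 downbeat m7
bar 2: v0=D3 v1=B3 v2=E4 downbeat M2
bar 3: v0=B2 v1=E4 v2=F4 downbeat TT
bar 4: v0=E3 v1=C4 v2=G4 downbeat m3
bar 5: v0=F3 v1=F4 v2=C5 downbeat P5
  -> R1 @ bar 1 tick 0 v(0, 1): F3/F4 P8 -> E3/E4 P8 similar
  -> R3 @ bar 1 tick 0 v(1, 2): E4 above D4
  -> R4 @ bar 1 tick 0 v(0, 2): E3/D4 m7 untreated
  -> R7 @ bar 1 tick 0 v(2,): C5->D4 leap 10st
  -> R3 @ bar 1 tick 1 v(1, 2): E4 above D4
  -> R3 @ bar 1 tick 2 v(1, 2): E4 above D4
  -> R3 @ bar 1 tick 3 v(1, 2): E4 above D4
  -> R4 @ bar 2 tick 0 v(0, 2): D3/E4 M2 untreated
  -> R4 @ bar 3 tick 0 v(0, 1): B2/E4 P4 untreated
  -> R4 @ bar 3 tick 0 v(0, 2): B2/F4 TT untreated
  -> R1 @ bar 5 tick 0 v(1, 2): C4/G4 P5 -> F4/C5 P5 similar
  -> R2 @ bar 5 tick 0 v(0, 1): E3/C4 m6 -> F3/F4 P8 similar
  -> R2 @ bar 5 tick 0 v(0, 2): E3/G4 m3 -> F3/C5 P5 similar

(1, 0, R1, (0, 1))
(1, 0, R3, (1, 2))
(1, 0, R4, (0, 2))
(1, 0, R7, (2,))
(1, 1, R3, (1, 2))
(1, 2, R3, (1, 2))
(1, 3, R3, (1, 2))
(2, 0, R4, (0, 2))
(3, 0, R4, (0, 1))
(3, 0, R4, (0, 2))
(5, 0, R1, (1, 2))
(5, 0, R2, (0, 1))
(5, 0, R2, (0, 2))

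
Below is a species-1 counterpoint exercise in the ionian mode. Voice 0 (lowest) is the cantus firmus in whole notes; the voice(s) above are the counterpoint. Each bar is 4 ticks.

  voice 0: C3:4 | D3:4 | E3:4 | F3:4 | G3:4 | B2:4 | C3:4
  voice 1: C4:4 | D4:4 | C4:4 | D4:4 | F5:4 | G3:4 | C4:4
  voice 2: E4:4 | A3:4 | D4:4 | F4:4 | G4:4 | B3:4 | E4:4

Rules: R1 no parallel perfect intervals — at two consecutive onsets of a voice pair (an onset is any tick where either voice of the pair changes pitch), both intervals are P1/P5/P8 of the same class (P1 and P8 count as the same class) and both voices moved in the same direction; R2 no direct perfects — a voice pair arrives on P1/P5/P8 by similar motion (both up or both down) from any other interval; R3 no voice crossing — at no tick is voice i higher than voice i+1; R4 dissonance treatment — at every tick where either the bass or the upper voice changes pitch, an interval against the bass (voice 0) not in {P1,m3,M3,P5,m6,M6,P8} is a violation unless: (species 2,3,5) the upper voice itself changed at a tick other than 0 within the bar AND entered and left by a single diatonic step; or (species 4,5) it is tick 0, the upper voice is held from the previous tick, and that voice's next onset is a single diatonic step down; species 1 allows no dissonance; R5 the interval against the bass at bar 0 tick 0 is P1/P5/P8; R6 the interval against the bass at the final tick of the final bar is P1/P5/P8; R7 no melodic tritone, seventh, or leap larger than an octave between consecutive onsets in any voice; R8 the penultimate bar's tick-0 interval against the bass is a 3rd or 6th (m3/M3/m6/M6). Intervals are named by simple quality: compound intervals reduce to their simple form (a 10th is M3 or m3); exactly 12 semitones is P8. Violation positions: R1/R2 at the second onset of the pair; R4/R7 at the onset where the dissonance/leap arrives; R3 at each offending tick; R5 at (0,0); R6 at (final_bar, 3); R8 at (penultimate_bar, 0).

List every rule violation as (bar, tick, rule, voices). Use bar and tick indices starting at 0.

(0, 0, R5, (0, 2))
(1, 0, R1, (0, 1))
(1, 0, R3, (1, 2))
(1, 1, R3, (1, 2))
(1, 2, R3, (1, 2))
(1, 3, R3, (1, 2))
(2, 0, R4, (0, 2))
(3, 0, R2, (0, 2))
(4, 0, R1, (0, 2))
(4, 0, R3, (1, 2))
(4, 0, R4, (0, 1))
(4, 0, R7, (1,))
(4, 1, R3, (1, 2))
(4, 2, R3, (1, 2))
(4, 3, R3, (1, 2))
(5, 0, R1, (0, 2))
(5, 0, R7, (1,))
(5, 0, R8, (0, 2))
(6, 0, R2, (0, 1))
(6, 3, R6, (0, 2))

bar 0: v0=C3 v1=C4 v2=E4 downbeat M3
bar 1: v0=D3 v1=D4 v2=A3 downbeat P5
bar 2: v0=E3 v1=C4 v2=D4 downbeat m7
bar 3: v0=F3 v1=D4 v2=F4 downbeat P8
bar 4: v0=G3 v1=F5 v2=G4 downbeat P8
bar 5: v0=B2 v1=G3 v2=B3 downbeat P8
bar 6: v0=C3 v1=C4 v2=E4 downbeat M3
  -> R5 @ bar 0 tick 0 v(0, 2): opens on M3
  -> R1 @ bar 1 tick 0 v(0, 1): C3/C4 P8 -> D3/D4 P8 similar
  -> R3 @ bar 1 tick 0 v(1, 2): D4 above A3
  -> R3 @ bar 1 tick 1 v(1, 2): D4 above A3
  -> R3 @ bar 1 tick 2 v(1, 2): D4 above A3
  -> R3 @ bar 1 tick 3 v(1, 2): D4 above A3
  -> R4 @ bar 2 tick 0 v(0, 2): E3/D4 m7 untreated
  -> R2 @ bar 3 tick 0 v(0, 2): E3/D4 m7 -> F3/F4 P8 similar
  -> R1 @ bar 4 tick 0 v(0, 2): F3/F4 P8 -> G3/G4 P8 similar
  -> R3 @ bar 4 tick 0 v(1, 2): F5 above G4
  -> R4 @ bar 4 tick 0 v(0, 1): G3/F5 m7 untreated
  -> R7 @ bar 4 tick 0 v(1,): D4->F5 leap 15st
  -> R3 @ bar 4 tick 1 v(1, 2): F5 above G4
  -> R3 @ bar 4 tick 2 v(1, 2): F5 above G4
  -> R3 @ bar 4 tick 3 v(1, 2): F5 above G4
  -> R1 @ bar 5 tick 0 v(0, 2): G3/G4 P8 -> B2/B3 P8 similar
  -> R7 @ bar 5 tick 0 v(1,): F5->G3 leap 22st
  -> R8 @ bar 5 tick 0 v(0, 2): penult P8 not 3rd/6th
  -> R2 @ bar 6 tick 0 v(0, 1): B2/G3 m6 -> C3/C4 P8 similar
  -> R6 @ bar 6 tick 3 v(0, 2): closes on M3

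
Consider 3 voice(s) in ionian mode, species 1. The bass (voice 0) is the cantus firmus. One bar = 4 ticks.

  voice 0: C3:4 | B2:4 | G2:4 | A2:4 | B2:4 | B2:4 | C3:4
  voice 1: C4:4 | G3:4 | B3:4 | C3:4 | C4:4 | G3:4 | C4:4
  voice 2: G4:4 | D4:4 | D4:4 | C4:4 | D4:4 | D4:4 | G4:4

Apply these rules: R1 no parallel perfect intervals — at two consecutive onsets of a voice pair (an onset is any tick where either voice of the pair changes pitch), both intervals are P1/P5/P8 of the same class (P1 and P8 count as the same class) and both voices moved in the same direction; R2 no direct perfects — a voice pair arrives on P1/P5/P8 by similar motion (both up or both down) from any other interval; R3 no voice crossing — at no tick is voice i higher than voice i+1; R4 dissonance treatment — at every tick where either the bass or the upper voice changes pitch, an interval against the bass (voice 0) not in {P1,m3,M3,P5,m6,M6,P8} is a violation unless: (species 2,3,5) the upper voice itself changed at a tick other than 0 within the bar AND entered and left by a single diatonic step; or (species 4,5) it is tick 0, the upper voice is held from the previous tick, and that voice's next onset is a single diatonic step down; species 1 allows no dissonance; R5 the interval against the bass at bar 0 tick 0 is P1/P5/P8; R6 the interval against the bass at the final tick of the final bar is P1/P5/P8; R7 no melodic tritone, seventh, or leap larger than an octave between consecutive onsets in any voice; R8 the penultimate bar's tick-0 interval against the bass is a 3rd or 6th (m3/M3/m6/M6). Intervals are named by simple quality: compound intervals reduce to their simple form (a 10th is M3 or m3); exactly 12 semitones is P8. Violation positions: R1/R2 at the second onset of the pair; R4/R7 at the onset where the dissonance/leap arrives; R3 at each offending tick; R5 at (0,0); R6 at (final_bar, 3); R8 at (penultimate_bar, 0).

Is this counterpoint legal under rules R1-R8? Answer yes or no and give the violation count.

No (7 violations)

bar 0: v0=C3 v1=C4 v2=G4 (P5)
bar 1: v0=B2 v1=G3 v2=D4 (m3)
bar 2: v0=G2 v1=B3 v2=D4 (P5)
bar 3: v0=A2 v1=C3 v2=C4 (m3)
bar 4: v0=B2 v1=C4 v2=D4 (m3)
bar 5: v0=B2 v1=G3 v2=D4 (m3)
bar 6: v0=C3 v1=C4 v2=G4 (P5)
  R1 @ bar1.0: C4/G4 P5 -> G3/D4 P5 similar
  R2 @ bar3.0: B3/D4 m3 -> C3/C4 P8 similar
  R7 @ bar3.0: B3->C3 leap 11st
  R4 @ bar4.0: B2/C4 m2 untreated
  R1 @ bar6.0: G3/D4 P5 -> C4/G4 P5 similar
  R2 @ bar6.0: B2/G3 m6 -> C3/C4 P8 similar
  R2 @ bar6.0: B2/D4 m3 -> C3/G4 P5 similar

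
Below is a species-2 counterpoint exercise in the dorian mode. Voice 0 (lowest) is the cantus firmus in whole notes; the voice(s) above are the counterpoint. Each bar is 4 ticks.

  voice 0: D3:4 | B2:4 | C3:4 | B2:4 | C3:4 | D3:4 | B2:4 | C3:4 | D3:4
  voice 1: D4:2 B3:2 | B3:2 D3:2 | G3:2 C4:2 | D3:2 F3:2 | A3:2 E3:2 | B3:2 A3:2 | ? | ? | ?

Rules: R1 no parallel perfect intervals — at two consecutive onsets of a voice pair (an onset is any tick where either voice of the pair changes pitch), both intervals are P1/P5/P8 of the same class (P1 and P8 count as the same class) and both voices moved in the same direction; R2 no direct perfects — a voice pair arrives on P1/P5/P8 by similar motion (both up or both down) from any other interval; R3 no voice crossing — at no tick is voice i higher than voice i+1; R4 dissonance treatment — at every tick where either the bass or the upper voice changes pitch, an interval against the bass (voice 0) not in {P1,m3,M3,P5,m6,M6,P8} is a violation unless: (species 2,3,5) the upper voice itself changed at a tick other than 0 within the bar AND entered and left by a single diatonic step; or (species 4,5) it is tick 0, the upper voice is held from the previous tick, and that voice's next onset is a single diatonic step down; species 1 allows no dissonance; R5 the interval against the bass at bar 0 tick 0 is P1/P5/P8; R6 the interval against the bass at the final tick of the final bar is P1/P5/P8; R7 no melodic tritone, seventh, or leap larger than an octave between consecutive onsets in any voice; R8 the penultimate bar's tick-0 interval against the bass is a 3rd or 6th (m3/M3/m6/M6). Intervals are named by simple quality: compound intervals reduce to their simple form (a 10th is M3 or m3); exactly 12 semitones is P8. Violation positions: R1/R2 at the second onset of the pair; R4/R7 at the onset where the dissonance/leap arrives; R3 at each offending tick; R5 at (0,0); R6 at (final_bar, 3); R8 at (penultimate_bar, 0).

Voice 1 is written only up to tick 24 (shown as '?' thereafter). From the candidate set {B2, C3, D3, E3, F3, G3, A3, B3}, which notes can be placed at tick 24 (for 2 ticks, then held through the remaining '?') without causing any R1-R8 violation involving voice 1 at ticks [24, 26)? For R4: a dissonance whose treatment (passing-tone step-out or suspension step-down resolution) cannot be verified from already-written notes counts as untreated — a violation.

{B3, D3, G3}

B2: violates R2,R7
C3: violates R4
D3: legal
E3: violates R4
F3: violates R4
G3: legal
A3: violates R4
B3: legal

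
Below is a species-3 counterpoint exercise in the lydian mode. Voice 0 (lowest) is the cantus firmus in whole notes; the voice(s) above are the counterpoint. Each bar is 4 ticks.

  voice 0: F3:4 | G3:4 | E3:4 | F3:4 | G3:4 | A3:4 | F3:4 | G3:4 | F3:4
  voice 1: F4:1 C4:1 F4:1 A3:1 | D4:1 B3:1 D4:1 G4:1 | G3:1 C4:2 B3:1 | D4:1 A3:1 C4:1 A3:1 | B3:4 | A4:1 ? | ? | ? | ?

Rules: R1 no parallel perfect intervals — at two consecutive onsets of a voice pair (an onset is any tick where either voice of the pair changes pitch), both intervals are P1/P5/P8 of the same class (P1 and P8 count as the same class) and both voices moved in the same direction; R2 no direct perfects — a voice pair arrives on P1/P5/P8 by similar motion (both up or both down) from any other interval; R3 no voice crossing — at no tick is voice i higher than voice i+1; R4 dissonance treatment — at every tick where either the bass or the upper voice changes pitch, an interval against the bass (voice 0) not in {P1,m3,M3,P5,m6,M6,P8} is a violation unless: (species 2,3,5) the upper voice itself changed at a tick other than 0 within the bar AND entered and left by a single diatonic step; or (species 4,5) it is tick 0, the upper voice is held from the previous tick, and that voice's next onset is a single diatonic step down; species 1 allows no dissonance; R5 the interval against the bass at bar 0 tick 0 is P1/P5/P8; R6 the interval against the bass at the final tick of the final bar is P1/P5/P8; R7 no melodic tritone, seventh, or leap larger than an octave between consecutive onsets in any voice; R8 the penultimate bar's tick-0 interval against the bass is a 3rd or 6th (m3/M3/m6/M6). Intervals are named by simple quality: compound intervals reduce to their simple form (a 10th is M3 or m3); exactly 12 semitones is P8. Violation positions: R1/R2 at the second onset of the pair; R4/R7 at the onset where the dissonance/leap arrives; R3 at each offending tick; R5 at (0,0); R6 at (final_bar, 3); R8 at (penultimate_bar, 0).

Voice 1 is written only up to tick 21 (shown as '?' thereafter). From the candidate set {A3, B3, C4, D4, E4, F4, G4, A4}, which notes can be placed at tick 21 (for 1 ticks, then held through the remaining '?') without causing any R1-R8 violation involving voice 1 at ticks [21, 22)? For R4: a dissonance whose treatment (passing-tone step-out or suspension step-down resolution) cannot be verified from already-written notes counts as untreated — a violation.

{A3, A4, C4, E4, F4}

A3: legal
B3: violates R4,R7
C4: legal
D4: violates R4
E4: legal
F4: legal
G4: violates R4
A4: legal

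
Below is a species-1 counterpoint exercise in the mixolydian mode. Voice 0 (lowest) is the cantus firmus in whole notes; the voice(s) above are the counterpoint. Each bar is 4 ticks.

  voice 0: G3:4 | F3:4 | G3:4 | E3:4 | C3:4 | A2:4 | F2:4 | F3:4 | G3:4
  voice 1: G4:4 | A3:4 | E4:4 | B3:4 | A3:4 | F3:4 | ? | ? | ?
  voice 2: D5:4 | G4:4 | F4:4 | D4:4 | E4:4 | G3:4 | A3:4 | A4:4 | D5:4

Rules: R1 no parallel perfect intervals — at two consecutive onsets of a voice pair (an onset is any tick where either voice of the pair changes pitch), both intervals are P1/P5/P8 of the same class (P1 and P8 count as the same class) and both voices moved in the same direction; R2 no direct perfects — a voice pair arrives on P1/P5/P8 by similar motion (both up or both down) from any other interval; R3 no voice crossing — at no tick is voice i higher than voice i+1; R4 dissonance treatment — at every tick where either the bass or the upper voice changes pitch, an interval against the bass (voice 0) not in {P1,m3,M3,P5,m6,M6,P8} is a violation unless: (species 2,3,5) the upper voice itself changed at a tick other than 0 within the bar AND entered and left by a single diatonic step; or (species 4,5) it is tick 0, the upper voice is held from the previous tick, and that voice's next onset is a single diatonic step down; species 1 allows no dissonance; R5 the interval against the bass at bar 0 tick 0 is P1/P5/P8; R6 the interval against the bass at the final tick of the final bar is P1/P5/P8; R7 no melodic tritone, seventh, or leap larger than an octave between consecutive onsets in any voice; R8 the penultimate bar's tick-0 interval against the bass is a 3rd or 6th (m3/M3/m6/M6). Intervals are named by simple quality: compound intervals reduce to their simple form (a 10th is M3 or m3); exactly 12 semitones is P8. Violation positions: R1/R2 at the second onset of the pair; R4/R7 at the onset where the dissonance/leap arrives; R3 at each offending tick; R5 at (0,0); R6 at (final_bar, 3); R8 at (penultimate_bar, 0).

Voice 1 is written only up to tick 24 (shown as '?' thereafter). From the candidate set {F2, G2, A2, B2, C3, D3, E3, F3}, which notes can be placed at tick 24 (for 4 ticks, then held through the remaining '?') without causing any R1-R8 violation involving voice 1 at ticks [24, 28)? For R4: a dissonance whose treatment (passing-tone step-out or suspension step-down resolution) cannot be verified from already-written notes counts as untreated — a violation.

F2: violates R2
G2: violates R4,R7
A2: legal
B2: violates R4,R7
C3: violates R2
D3: legal
E3: violates R4
F3: legal

{A2, D3, F3}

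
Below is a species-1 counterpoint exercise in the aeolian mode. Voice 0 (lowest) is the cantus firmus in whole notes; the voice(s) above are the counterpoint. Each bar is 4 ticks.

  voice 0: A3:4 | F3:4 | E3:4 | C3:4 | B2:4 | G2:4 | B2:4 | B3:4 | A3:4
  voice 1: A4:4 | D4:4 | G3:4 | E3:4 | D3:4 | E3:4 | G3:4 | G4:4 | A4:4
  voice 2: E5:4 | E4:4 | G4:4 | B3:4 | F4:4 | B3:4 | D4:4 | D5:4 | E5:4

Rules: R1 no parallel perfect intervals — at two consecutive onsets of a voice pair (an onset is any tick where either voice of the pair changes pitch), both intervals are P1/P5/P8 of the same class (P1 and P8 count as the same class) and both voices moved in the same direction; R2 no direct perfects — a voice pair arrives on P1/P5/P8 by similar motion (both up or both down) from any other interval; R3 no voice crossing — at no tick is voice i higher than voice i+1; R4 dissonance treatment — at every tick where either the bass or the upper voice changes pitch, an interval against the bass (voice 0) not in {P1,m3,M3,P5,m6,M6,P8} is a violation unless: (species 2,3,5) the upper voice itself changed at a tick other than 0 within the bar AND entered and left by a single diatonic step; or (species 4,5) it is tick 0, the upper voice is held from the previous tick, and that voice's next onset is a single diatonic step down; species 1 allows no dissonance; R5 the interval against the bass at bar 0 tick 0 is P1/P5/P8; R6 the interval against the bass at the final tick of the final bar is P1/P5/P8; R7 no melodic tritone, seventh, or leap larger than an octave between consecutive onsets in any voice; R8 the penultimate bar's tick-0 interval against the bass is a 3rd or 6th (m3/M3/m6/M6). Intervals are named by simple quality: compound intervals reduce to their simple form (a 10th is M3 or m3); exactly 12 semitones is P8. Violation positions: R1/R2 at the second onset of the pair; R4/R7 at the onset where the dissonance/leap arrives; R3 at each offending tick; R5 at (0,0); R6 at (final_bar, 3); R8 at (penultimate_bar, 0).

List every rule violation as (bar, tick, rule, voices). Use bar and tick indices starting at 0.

bar 0: v0=A3 v1=A4 v2=E5 downbeat P5
bar 1: v0=F3 v1=D4 v2=E4 downbeat M7
bar 2: v0=E3 v1=G3 v2=G4 downbeat m3
bar 3: v0=C3 v1=E3 v2=B3 downbeat M7
bar 4: v0=B2 v1=D3 v2=F4 downbeat TT
bar 5: v0=G2 v1=E3 v2=B3 downbeat M3
bar 6: v0=B2 v1=G3 v2=D4 downbeat m3
bar 7: v0=B3 v1=G4 v2=D5 downbeat m3
bar 8: v0=A3 v1=A4 v2=E5 downbeat P5
  -> R4 @ bar 1 tick 0 v(0, 2): F3/E4 M7 untreated
  -> R2 @ bar 3 tick 0 v(1, 2): G3/G4 P8 -> E3/B3 P5 similar
  -> R4 @ bar 3 tick 0 v(0, 2): C3/B3 M7 untreated
  -> R4 @ bar 4 tick 0 v(0, 2): B2/F4 TT untreated
  -> R7 @ bar 4 tick 0 v(2,): B3->F4 leap 6st
  -> R7 @ bar 5 tick 0 v(2,): F4->B3 leap 6st
  -> R1 @ bar 6 tick 0 v(1, 2): E3/B3 P5 -> G3/D4 P5 similar
  -> R1 @ bar 7 tick 0 v(1, 2): G3/D4 P5 -> G4/D5 P5 similar
  -> R1 @ bar 8 tick 0 v(1, 2): G4/D5 P5 -> A4/E5 P5 similar

(1, 0, R4, (0, 2))
(3, 0, R2, (1, 2))
(3, 0, R4, (0, 2))
(4, 0, R4, (0, 2))
(4, 0, R7, (2,))
(5, 0, R7, (2,))
(6, 0, R1, (1, 2))
(7, 0, R1, (1, 2))
(8, 0, R1, (1, 2))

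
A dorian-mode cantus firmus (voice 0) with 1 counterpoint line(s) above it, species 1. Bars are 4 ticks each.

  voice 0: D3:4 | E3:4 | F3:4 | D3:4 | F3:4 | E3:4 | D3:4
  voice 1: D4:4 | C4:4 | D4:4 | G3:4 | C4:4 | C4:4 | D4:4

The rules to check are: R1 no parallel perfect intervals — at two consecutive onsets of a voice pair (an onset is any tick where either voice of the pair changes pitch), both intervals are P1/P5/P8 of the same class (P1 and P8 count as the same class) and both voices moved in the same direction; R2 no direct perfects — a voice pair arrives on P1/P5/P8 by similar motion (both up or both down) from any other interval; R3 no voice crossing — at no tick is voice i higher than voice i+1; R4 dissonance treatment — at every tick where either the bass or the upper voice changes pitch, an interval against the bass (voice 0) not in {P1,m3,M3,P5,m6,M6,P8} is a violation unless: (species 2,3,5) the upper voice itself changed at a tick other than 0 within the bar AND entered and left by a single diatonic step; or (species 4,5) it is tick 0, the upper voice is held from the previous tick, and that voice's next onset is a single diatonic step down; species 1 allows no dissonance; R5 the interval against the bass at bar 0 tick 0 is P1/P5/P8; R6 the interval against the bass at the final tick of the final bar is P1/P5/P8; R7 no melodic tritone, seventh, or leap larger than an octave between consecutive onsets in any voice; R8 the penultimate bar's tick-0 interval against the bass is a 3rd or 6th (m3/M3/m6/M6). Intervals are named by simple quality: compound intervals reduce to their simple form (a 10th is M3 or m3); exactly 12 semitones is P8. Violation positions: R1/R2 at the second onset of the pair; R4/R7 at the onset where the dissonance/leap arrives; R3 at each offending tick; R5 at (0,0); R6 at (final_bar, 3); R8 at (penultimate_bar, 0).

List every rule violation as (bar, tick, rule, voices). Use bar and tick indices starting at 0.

(3, 0, R4, (0, 1))
(4, 0, R2, (0, 1))

bar 0: v0=D3 v1=D4 downbeat P8
bar 1: v0=E3 v1=C4 downbeat m6
bar 2: v0=F3 v1=D4 downbeat M6
bar 3: v0=D3 v1=G3 downbeat P4
bar 4: v0=F3 v1=C4 downbeat P5
bar 5: v0=E3 v1=C4 downbeat m6
bar 6: v0=D3 v1=D4 downbeat P8
  -> R4 @ bar 3 tick 0 v(0, 1): D3/G3 P4 untreated
  -> R2 @ bar 4 tick 0 v(0, 1): D3/G3 P4 -> F3/C4 P5 similar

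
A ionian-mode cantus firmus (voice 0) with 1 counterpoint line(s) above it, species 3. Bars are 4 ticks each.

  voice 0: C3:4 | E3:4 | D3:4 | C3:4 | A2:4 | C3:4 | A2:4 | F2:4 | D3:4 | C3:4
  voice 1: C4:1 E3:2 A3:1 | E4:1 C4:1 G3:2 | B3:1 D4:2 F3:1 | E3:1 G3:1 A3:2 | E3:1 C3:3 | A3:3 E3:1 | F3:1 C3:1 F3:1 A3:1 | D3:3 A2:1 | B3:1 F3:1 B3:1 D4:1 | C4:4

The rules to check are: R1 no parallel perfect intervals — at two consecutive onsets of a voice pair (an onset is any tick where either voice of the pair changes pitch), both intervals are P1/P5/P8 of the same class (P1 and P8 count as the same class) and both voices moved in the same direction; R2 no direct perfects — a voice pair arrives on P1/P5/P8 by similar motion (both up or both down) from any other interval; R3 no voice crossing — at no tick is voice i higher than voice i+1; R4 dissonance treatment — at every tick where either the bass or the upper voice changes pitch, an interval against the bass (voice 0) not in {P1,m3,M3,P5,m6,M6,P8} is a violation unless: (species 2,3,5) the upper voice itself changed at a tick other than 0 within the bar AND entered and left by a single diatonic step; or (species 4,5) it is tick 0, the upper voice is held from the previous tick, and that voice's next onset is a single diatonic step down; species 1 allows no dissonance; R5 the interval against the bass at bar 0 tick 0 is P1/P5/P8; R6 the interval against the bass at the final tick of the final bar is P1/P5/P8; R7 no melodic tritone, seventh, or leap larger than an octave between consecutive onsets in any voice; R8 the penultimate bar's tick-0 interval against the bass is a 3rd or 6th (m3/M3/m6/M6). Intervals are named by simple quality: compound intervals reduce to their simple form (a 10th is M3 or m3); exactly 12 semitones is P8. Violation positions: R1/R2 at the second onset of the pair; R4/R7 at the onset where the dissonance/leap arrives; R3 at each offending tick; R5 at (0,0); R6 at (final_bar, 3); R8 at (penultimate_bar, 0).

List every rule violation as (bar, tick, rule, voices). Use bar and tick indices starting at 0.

bar 0: v0=C3 v1=C4 downbeat P8
bar 1: v0=E3 v1=E4 downbeat P8
bar 2: v0=D3 v1=B3 downbeat M6
bar 3: v0=C3 v1=E3 downbeat M3
bar 4: v0=A2 v1=E3 downbeat P5
bar 5: v0=C3 v1=A3 downbeat M6
bar 6: v0=A2 v1=F3 downbeat m6
bar 7: v0=F2 v1=D3 downbeat M6
bar 8: v0=D3 v1=B3 downbeat M6
bar 9: v0=C3 v1=C4 downbeat P8
  -> R2 @ bar 1 tick 0 v(0, 1): C3/A3 M6 -> E3/E4 P8 similar
  -> R2 @ bar 4 tick 0 v(0, 1): C3/A3 M6 -> A2/E3 P5 similar
  -> R7 @ bar 8 tick 0 v(1,): A2->B3 leap 14st
  -> R7 @ bar 8 tick 1 v(1,): B3->F3 leap 6st
  -> R7 @ bar 8 tick 2 v(1,): F3->B3 leap 6st
  -> R1 @ bar 9 tick 0 v(0, 1): D3/D4 P8 -> C3/C4 P8 similar

(1, 0, R2, (0, 1))
(4, 0, R2, (0, 1))
(8, 0, R7, (1,))
(8, 1, R7, (1,))
(8, 2, R7, (1,))
(9, 0, R1, (0, 1))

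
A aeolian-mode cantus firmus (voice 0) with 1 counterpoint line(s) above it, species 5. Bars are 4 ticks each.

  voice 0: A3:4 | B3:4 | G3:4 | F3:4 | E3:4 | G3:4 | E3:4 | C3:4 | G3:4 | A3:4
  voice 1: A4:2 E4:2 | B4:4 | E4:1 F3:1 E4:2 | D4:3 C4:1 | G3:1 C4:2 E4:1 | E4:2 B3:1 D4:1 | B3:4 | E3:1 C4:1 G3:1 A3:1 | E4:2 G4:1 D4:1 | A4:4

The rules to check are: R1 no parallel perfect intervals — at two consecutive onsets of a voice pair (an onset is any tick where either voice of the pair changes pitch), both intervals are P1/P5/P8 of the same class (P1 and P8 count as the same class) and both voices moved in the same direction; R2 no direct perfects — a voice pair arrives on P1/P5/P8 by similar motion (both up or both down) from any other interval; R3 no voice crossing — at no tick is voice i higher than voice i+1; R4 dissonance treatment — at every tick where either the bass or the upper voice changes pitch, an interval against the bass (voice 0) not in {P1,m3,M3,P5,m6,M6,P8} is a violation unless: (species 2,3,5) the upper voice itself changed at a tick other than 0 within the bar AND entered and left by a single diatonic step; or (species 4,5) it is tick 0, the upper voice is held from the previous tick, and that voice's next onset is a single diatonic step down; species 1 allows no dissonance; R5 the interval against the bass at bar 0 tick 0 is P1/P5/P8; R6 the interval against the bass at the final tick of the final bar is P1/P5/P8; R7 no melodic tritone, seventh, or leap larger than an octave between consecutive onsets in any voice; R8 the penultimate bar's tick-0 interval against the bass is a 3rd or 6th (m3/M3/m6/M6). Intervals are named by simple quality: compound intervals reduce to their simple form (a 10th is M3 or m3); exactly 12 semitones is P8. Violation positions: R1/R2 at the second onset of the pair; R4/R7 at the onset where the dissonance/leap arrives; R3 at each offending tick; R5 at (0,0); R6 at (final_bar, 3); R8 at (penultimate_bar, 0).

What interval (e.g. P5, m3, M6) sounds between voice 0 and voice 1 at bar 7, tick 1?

voice 0=C3 voice 1=C4 -> P8

P8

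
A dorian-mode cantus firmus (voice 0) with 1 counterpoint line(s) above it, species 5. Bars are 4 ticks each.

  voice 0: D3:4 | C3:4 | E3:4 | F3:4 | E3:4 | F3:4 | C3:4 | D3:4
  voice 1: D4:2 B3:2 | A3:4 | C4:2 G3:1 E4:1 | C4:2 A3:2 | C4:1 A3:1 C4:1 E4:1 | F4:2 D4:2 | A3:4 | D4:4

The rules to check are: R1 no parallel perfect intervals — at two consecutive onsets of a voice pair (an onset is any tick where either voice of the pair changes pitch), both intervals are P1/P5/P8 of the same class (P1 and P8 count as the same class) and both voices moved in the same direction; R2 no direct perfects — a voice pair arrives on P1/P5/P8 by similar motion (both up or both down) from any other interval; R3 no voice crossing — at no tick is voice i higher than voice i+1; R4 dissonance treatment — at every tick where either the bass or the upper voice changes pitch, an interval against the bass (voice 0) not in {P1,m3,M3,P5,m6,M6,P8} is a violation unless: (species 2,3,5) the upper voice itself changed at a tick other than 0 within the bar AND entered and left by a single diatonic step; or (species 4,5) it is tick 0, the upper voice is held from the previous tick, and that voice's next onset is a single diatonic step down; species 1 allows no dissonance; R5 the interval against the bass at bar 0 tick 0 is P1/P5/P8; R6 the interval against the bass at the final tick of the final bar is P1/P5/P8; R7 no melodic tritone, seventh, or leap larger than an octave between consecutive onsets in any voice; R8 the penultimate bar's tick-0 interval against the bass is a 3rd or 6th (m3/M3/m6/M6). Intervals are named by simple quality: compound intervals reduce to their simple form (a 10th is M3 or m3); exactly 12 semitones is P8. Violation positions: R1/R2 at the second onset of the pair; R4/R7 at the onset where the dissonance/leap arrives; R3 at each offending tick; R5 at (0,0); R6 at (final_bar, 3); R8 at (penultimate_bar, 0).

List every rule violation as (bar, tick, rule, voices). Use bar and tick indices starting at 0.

(4, 1, R4, (0, 1))
(5, 0, R1, (0, 1))
(7, 0, R2, (0, 1))

bar 0: v0=D3 v1=D4 downbeat P8
bar 1: v0=C3 v1=A3 downbeat M6
bar 2: v0=E3 v1=C4 downbeat m6
bar 3: v0=F3 v1=C4 downbeat P5
bar 4: v0=E3 v1=C4 downbeat m6
bar 5: v0=F3 v1=F4 downbeat P8
bar 6: v0=C3 v1=A3 downbeat M6
bar 7: v0=D3 v1=D4 downbeat P8
  -> R4 @ bar 4 tick 1 v(0, 1): E3/A3 P4 untreated
  -> R1 @ bar 5 tick 0 v(0, 1): E3/E4 P8 -> F3/F4 P8 similar
  -> R2 @ bar 7 tick 0 v(0, 1): C3/A3 M6 -> D3/D4 P8 similar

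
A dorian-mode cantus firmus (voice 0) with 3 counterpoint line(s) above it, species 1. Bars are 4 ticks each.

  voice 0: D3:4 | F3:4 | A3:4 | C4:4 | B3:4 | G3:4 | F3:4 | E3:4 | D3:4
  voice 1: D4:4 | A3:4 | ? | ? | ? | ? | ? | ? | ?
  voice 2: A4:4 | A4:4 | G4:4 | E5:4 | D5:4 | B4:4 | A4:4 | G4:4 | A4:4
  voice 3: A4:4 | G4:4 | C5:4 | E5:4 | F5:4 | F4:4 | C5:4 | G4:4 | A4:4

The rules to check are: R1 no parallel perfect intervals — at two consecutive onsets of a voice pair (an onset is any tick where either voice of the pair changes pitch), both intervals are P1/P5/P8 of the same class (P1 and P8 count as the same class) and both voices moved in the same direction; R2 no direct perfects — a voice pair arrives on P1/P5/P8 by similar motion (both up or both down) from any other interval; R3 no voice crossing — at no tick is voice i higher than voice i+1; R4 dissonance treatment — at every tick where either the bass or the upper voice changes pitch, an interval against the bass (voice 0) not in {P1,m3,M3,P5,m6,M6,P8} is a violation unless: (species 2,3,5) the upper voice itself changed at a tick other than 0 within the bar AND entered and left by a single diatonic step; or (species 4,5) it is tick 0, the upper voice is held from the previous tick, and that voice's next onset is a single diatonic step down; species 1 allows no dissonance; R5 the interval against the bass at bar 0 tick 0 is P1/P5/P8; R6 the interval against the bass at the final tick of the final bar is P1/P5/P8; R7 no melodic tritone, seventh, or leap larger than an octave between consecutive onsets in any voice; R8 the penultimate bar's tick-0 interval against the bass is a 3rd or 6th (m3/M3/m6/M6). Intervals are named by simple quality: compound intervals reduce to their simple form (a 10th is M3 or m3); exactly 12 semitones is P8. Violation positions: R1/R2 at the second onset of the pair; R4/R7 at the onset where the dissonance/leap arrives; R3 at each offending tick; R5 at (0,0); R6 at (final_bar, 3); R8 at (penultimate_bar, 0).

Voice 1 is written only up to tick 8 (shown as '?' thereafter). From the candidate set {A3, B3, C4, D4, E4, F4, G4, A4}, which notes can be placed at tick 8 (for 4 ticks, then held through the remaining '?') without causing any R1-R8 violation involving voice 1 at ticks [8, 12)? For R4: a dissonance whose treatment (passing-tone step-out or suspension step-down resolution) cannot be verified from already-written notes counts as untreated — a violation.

A3: legal
B3: violates R4
C4: violates R2
D4: violates R4
E4: violates R2
F4: violates R2
G4: violates R4,R7
A4: violates R2,R3

{A3}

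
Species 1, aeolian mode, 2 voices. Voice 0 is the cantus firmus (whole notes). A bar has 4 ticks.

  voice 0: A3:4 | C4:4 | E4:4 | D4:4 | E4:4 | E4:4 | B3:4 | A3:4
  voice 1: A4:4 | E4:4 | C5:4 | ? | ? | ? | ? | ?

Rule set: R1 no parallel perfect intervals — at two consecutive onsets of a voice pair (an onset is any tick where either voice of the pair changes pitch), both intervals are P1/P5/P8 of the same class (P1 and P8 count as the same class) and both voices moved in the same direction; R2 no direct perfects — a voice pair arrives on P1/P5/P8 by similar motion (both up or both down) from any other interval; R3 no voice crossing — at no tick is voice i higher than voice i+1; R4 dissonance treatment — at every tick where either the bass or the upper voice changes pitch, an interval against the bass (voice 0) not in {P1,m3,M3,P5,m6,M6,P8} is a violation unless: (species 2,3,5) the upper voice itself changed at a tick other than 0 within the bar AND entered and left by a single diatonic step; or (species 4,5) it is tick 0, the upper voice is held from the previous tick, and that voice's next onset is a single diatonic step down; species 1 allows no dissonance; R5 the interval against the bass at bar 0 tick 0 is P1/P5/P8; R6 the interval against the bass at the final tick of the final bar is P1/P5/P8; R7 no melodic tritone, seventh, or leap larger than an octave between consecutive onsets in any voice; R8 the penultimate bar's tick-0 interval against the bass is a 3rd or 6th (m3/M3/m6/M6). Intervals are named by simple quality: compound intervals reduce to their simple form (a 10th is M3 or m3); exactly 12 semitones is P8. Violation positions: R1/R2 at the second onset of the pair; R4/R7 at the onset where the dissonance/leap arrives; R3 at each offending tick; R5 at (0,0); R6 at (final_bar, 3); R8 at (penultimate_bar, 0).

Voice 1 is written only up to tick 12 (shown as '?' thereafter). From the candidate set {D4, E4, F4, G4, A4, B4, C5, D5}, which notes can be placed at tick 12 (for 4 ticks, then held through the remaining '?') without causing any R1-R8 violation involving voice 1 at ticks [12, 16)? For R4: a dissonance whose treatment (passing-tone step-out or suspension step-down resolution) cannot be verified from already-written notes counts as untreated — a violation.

D4: violates R2,R7
E4: violates R4
F4: legal
G4: violates R4
A4: violates R2
B4: legal
C5: violates R4
D5: legal

{B4, D5, F4}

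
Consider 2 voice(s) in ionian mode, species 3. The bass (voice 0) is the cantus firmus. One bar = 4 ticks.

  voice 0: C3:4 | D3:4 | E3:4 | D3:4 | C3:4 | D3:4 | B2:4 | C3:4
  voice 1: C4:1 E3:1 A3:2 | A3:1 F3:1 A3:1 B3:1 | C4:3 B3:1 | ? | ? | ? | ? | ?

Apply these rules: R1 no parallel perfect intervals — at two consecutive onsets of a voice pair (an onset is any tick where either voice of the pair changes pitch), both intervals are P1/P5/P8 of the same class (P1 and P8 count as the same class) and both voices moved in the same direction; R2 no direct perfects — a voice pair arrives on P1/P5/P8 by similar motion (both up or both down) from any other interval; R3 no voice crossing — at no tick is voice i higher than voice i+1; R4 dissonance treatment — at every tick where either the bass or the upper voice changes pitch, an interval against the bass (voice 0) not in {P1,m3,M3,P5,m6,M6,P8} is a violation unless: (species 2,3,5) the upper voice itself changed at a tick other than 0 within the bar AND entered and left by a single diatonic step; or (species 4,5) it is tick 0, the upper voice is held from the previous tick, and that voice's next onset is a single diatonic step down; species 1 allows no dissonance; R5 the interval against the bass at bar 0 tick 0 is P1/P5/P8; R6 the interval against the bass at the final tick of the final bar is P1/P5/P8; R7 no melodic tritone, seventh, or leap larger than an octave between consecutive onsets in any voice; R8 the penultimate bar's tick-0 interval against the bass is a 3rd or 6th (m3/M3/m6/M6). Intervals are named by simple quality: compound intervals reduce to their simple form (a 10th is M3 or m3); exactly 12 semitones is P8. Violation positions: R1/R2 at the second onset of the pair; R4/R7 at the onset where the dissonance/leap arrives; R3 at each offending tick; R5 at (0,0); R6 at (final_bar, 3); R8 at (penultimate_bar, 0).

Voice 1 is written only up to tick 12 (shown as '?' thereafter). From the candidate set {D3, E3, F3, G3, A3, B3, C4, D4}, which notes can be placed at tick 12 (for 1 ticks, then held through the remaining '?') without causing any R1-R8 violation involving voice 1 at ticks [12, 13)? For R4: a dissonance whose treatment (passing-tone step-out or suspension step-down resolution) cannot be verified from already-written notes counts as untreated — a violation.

{B3, D4}

D3: violates R2
E3: violates R4
F3: violates R7
G3: violates R4
A3: violates R1
B3: legal
C4: violates R4
D4: legal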